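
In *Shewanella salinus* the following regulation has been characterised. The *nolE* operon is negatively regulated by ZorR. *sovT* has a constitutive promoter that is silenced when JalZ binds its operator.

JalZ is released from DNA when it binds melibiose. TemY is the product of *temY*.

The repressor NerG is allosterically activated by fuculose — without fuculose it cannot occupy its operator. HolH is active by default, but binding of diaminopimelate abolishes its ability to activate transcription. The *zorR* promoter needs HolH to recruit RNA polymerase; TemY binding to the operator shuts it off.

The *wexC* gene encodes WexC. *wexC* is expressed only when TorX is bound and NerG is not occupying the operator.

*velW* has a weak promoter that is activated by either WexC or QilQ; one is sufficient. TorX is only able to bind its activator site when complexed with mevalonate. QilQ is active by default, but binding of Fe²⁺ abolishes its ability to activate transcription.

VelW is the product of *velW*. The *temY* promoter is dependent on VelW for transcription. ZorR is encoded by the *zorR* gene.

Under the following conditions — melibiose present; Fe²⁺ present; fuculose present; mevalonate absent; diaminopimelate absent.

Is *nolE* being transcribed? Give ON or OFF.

Fuculose is present, so NerG is active.
Mevalonate is absent, so TorX is inactive.
With repressor NerG bound, *wexC* is not transcribed.
So WexC is not produced.
Fe²⁺ is present, so QilQ is inactive.
No activator is available at the *velW* promoter, so *velW* is not transcribed.
So VelW is not produced.
Required activator VelW is absent, so *temY* is not transcribed.
So TemY is not produced.
Diaminopimelate is absent, so HolH is active.
No repressor is bound and HolH is active, so *zorR* is transcribed.
So ZorR is produced and active.
With repressor ZorR bound, *nolE* is not transcribed.

OFF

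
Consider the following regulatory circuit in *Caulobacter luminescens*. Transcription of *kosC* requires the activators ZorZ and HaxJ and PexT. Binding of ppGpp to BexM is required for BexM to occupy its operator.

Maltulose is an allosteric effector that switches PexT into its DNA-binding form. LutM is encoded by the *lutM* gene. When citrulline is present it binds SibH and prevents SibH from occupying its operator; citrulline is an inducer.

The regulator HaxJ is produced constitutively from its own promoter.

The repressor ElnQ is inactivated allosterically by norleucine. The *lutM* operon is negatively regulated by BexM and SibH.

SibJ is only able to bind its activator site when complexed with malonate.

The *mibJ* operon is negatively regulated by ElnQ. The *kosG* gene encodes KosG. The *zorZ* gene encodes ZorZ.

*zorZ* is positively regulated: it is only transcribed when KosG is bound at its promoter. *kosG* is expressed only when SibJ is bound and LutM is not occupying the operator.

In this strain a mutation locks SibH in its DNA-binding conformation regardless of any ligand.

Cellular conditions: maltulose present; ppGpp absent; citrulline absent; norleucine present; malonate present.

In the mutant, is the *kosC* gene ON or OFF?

ON

Malonate is present, so SibJ is active.
ppGpp is absent, so BexM is inactive.
SibH is constitutively active in this strain.
With repressor SibH bound, *lutM* is not transcribed.
So LutM is not produced.
No repressor is bound and SibJ is active, so *kosG* is transcribed.
So KosG is produced and active.
No repressor is bound and KosG is active, so *zorZ* is transcribed.
So ZorZ is produced and active.
HaxJ is produced constitutively and is active.
Maltulose is present, so PexT is active.
No repressor is bound and ZorZ and HaxJ and PexT are active, so *kosC* is transcribed.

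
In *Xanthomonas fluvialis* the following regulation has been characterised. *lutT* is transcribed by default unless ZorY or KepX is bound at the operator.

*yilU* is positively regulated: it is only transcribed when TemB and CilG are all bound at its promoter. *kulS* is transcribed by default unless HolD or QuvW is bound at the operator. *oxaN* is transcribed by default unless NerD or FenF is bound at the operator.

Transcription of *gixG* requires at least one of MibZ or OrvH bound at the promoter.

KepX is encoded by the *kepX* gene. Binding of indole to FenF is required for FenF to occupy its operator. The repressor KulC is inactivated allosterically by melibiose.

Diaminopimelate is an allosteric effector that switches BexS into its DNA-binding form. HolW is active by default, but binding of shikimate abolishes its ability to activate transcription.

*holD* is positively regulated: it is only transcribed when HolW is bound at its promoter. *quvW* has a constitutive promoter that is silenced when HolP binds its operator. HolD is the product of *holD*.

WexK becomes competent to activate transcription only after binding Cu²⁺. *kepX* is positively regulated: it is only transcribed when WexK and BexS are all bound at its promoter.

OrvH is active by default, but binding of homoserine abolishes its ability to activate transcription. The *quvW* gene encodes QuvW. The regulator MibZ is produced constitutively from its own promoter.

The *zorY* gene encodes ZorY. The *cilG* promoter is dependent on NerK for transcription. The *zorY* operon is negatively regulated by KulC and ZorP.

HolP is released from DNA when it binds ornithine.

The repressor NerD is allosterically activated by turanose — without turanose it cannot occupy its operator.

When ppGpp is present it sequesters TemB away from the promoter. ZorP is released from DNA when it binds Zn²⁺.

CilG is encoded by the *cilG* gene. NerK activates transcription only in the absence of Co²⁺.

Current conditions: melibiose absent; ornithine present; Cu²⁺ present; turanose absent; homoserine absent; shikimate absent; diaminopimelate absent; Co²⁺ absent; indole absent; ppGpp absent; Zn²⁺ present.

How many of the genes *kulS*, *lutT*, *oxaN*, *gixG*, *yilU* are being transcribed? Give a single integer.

4

Shikimate is absent, so HolW is active.
No repressor is bound and HolW is active, so *holD* is transcribed.
So HolD is produced and active.
Ornithine is present, so HolP is inactive.
With no repressor bound, *quvW* is transcribed.
So QuvW is produced and active.
With repressor HolD bound, *kulS* is not transcribed.
→ *kulS* is OFF.
Melibiose is absent, so KulC is active.
Zn²⁺ is present, so ZorP is inactive.
With repressor KulC bound, *zorY* is not transcribed.
So ZorY is not produced.
Cu²⁺ is present, so WexK is active.
Diaminopimelate is absent, so BexS is inactive.
Required activator BexS is absent, so *kepX* is not transcribed.
So KepX is not produced.
With no repressor bound, *lutT* is transcribed.
→ *lutT* is ON.
Turanose is absent, so NerD is inactive.
Indole is absent, so FenF is inactive.
With no repressor bound, *oxaN* is transcribed.
→ *oxaN* is ON.
MibZ is produced constitutively and is active.
Homoserine is absent, so OrvH is active.
Activator MibZ is present, so *gixG* is transcribed.
→ *gixG* is ON.
ppGpp is absent, so TemB is active.
Co²⁺ is absent, so NerK is active.
No repressor is bound and NerK is active, so *cilG* is transcribed.
So CilG is produced and active.
No repressor is bound and TemB and CilG are active, so *yilU* is transcribed.
→ *yilU* is ON.
4 of the 5 genes are transcribed.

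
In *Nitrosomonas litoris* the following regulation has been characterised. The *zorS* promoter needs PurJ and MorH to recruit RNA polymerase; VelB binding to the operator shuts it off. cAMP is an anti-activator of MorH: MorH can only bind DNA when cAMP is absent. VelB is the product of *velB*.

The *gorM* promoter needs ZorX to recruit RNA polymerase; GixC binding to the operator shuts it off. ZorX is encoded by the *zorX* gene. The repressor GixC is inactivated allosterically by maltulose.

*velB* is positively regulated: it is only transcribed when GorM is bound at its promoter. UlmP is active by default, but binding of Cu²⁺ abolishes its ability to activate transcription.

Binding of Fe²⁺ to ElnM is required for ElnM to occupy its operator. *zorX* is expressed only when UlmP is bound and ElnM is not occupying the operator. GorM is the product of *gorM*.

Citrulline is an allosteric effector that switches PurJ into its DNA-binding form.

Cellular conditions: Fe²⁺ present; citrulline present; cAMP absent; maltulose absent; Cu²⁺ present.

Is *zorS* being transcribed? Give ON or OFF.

ON

Citrulline is present, so PurJ is active.
cAMP is absent, so MorH is active.
Cu²⁺ is present, so UlmP is inactive.
Fe²⁺ is present, so ElnM is active.
With repressor ElnM bound, *zorX* is not transcribed.
So ZorX is not produced.
Maltulose is absent, so GixC is active.
With repressor GixC bound, *gorM* is not transcribed.
So GorM is not produced.
Required activator GorM is absent, so *velB* is not transcribed.
So VelB is not produced.
No repressor is bound and PurJ and MorH are active, so *zorS* is transcribed.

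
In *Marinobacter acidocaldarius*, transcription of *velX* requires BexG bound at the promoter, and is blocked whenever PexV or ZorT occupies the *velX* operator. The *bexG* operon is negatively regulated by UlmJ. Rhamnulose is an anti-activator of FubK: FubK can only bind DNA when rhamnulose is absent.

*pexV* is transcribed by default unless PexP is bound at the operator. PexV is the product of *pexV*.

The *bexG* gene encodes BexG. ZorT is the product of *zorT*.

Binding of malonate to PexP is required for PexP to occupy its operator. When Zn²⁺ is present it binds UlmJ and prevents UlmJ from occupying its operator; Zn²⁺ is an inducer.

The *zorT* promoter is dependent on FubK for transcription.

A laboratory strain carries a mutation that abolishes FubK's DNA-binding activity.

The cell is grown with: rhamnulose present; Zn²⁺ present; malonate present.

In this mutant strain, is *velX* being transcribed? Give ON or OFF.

ON

Malonate is present, so PexP is active.
With repressor PexP bound, *pexV* is not transcribed.
So PexV is not produced.
FubK is non-functional in this strain, so it has no effect.
Required activator FubK is absent, so *zorT* is not transcribed.
So ZorT is not produced.
Zn²⁺ is present, so UlmJ is inactive.
With no repressor bound, *bexG* is transcribed.
So BexG is produced and active.
No repressor is bound and BexG is active, so *velX* is transcribed.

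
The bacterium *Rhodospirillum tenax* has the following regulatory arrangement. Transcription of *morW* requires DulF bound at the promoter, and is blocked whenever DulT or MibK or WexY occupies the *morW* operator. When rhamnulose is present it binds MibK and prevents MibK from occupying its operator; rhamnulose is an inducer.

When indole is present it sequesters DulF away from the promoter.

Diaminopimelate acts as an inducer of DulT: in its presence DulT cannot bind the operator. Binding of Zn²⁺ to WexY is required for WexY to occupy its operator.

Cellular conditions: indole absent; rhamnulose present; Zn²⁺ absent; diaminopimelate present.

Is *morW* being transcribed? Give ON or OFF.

ON

Diaminopimelate is present, so DulT is inactive.
Indole is absent, so DulF is active.
Rhamnulose is present, so MibK is inactive.
Zn²⁺ is absent, so WexY is inactive.
No repressor is bound and DulF is active, so *morW* is transcribed.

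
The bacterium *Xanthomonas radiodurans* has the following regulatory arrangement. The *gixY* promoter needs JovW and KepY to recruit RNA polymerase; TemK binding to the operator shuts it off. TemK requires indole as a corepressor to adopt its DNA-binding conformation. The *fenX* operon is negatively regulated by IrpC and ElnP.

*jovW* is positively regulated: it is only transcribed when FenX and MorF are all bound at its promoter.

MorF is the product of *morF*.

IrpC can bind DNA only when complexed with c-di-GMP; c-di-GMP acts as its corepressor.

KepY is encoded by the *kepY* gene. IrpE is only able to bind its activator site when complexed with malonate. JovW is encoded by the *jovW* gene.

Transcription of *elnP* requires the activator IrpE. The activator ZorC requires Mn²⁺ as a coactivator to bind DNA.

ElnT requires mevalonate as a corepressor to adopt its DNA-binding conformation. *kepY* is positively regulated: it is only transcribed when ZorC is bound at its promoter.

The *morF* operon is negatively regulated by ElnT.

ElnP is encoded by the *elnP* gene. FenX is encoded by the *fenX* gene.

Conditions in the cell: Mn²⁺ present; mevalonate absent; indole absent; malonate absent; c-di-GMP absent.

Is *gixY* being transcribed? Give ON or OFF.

c-di-GMP is absent, so IrpC is inactive.
Malonate is absent, so IrpE is inactive.
Required activator IrpE is absent, so *elnP* is not transcribed.
So ElnP is not produced.
With no repressor bound, *fenX* is transcribed.
So FenX is produced and active.
Mevalonate is absent, so ElnT is inactive.
With no repressor bound, *morF* is transcribed.
So MorF is produced and active.
No repressor is bound and FenX and MorF are active, so *jovW* is transcribed.
So JovW is produced and active.
Indole is absent, so TemK is inactive.
Mn²⁺ is present, so ZorC is active.
No repressor is bound and ZorC is active, so *kepY* is transcribed.
So KepY is produced and active.
No repressor is bound and JovW and KepY are active, so *gixY* is transcribed.

ON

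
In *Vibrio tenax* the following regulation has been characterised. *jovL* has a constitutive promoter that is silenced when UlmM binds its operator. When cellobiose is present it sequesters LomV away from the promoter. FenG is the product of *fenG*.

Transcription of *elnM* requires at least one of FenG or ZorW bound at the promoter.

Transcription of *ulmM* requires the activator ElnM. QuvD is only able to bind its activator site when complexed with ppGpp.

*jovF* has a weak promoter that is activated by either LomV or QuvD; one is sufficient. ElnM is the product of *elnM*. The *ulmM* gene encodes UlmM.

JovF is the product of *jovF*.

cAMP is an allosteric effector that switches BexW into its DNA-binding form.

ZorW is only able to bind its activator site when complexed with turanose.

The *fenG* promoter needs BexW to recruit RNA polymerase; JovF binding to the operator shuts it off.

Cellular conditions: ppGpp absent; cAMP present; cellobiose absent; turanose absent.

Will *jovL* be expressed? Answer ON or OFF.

Cellobiose is absent, so LomV is active.
ppGpp is absent, so QuvD is inactive.
Activator LomV is present, so *jovF* is transcribed.
So JovF is produced and active.
cAMP is present, so BexW is active.
With repressor JovF bound, *fenG* is not transcribed.
So FenG is not produced.
Turanose is absent, so ZorW is inactive.
No activator is available at the *elnM* promoter, so *elnM* is not transcribed.
So ElnM is not produced.
Required activator ElnM is absent, so *ulmM* is not transcribed.
So UlmM is not produced.
With no repressor bound, *jovL* is transcribed.

ON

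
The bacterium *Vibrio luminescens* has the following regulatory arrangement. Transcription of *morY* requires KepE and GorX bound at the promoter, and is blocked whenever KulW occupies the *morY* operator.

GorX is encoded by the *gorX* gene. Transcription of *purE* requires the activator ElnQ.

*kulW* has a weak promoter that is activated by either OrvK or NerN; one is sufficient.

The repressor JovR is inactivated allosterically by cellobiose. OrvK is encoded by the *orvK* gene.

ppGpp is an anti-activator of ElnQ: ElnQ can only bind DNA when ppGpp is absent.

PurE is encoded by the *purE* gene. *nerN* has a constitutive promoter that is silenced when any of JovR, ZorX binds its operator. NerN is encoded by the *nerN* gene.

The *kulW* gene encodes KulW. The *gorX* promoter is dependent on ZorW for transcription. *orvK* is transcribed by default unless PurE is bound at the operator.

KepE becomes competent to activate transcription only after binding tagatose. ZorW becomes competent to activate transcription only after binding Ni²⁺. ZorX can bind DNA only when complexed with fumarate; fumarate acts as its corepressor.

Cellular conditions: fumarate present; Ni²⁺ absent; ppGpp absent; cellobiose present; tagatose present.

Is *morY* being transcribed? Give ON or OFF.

Tagatose is present, so KepE is active.
ppGpp is absent, so ElnQ is active.
No repressor is bound and ElnQ is active, so *purE* is transcribed.
So PurE is produced and active.
With repressor PurE bound, *orvK* is not transcribed.
So OrvK is not produced.
Cellobiose is present, so JovR is inactive.
Fumarate is present, so ZorX is active.
With repressor ZorX bound, *nerN* is not transcribed.
So NerN is not produced.
No activator is available at the *kulW* promoter, so *kulW* is not transcribed.
So KulW is not produced.
Ni²⁺ is absent, so ZorW is inactive.
Required activator ZorW is absent, so *gorX* is not transcribed.
So GorX is not produced.
Required activator GorX is absent, so *morY* is not transcribed.

OFF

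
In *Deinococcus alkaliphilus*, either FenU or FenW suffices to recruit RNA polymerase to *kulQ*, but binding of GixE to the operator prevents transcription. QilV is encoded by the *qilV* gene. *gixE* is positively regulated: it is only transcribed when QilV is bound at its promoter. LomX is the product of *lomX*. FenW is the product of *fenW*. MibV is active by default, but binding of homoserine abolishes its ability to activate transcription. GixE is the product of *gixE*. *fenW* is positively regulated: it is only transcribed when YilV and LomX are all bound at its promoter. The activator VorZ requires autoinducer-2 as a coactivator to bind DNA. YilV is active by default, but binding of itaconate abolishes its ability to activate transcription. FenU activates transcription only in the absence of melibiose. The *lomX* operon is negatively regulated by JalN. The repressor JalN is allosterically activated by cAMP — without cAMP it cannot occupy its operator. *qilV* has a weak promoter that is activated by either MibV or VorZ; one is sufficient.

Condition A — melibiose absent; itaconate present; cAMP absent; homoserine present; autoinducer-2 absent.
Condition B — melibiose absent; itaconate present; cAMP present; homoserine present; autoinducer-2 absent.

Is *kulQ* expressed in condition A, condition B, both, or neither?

Condition A:
Melibiose is absent, so FenU is active.
Itaconate is present, so YilV is inactive.
cAMP is absent, so JalN is inactive.
With no repressor bound, *lomX* is transcribed.
So LomX is produced and active.
Required activator YilV is absent, so *fenW* is not transcribed.
So FenW is not produced.
Homoserine is present, so MibV is inactive.
Autoinducer-2 is absent, so VorZ is inactive.
No activator is available at the *qilV* promoter, so *qilV* is not transcribed.
So QilV is not produced.
Required activator QilV is absent, so *gixE* is not transcribed.
So GixE is not produced.
Activator FenU is present, so *kulQ* is transcribed.
→ *kulQ* is ON in A.
Condition B:
Melibiose is absent, so FenU is active.
Itaconate is present, so YilV is inactive.
cAMP is present, so JalN is active.
With repressor JalN bound, *lomX* is not transcribed.
So LomX is not produced.
Required activator YilV is absent, so *fenW* is not transcribed.
So FenW is not produced.
Homoserine is present, so MibV is inactive.
Autoinducer-2 is absent, so VorZ is inactive.
No activator is available at the *qilV* promoter, so *qilV* is not transcribed.
So QilV is not produced.
Required activator QilV is absent, so *gixE* is not transcribed.
So GixE is not produced.
Activator FenU is present, so *kulQ* is transcribed.
→ *kulQ* is ON in B.

both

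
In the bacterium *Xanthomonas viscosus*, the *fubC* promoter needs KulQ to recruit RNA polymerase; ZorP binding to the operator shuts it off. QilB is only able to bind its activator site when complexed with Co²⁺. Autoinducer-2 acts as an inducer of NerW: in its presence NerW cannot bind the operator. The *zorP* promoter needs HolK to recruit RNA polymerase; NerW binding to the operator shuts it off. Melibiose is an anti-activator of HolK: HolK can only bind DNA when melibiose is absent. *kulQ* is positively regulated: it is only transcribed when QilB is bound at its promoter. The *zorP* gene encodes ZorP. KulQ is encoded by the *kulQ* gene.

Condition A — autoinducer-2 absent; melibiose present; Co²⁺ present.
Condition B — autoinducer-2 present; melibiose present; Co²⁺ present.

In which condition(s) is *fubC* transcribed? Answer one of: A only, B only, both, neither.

both

Condition A:
Autoinducer-2 is absent, so NerW is active.
Melibiose is present, so HolK is inactive.
With repressor NerW bound, *zorP* is not transcribed.
So ZorP is not produced.
Co²⁺ is present, so QilB is active.
No repressor is bound and QilB is active, so *kulQ* is transcribed.
So KulQ is produced and active.
No repressor is bound and KulQ is active, so *fubC* is transcribed.
→ *fubC* is ON in A.
Condition B:
Autoinducer-2 is present, so NerW is inactive.
Melibiose is present, so HolK is inactive.
Required activator HolK is absent, so *zorP* is not transcribed.
So ZorP is not produced.
Co²⁺ is present, so QilB is active.
No repressor is bound and QilB is active, so *kulQ* is transcribed.
So KulQ is produced and active.
No repressor is bound and KulQ is active, so *fubC* is transcribed.
→ *fubC* is ON in B.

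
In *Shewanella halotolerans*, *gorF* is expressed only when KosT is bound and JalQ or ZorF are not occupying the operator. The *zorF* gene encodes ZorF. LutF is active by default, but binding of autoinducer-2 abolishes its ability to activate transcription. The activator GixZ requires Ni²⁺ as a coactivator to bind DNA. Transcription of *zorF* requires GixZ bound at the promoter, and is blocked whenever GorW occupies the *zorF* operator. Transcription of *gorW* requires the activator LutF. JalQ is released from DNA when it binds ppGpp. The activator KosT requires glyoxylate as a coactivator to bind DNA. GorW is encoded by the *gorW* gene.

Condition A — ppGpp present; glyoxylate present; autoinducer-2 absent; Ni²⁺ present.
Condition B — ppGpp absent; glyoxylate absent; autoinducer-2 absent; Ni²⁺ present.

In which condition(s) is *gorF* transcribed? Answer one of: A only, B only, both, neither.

Condition A:
ppGpp is present, so JalQ is inactive.
Glyoxylate is present, so KosT is active.
Autoinducer-2 is absent, so LutF is active.
No repressor is bound and LutF is active, so *gorW* is transcribed.
So GorW is produced and active.
Ni²⁺ is present, so GixZ is active.
With repressor GorW bound, *zorF* is not transcribed.
So ZorF is not produced.
No repressor is bound and KosT is active, so *gorF* is transcribed.
→ *gorF* is ON in A.
Condition B:
ppGpp is absent, so JalQ is active.
Glyoxylate is absent, so KosT is inactive.
Autoinducer-2 is absent, so LutF is active.
No repressor is bound and LutF is active, so *gorW* is transcribed.
So GorW is produced and active.
Ni²⁺ is present, so GixZ is active.
With repressor GorW bound, *zorF* is not transcribed.
So ZorF is not produced.
With repressor JalQ bound, *gorF* is not transcribed.
→ *gorF* is OFF in B.

A only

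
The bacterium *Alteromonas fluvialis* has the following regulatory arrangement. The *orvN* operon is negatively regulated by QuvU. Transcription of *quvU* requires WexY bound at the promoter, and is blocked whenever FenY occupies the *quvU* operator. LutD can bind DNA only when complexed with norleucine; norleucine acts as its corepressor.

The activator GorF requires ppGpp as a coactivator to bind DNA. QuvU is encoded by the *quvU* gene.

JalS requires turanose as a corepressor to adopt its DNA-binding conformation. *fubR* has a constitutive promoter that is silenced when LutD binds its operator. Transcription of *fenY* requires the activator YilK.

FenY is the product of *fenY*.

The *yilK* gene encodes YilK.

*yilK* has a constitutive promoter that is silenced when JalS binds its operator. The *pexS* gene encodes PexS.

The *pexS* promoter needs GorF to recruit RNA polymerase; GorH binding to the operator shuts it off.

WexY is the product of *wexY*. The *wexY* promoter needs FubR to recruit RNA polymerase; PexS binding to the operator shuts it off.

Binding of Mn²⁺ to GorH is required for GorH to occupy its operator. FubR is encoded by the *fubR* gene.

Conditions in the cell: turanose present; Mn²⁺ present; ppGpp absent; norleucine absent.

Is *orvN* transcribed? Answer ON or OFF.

Norleucine is absent, so LutD is inactive.
With no repressor bound, *fubR* is transcribed.
So FubR is produced and active.
Mn²⁺ is present, so GorH is active.
ppGpp is absent, so GorF is inactive.
With repressor GorH bound, *pexS* is not transcribed.
So PexS is not produced.
No repressor is bound and FubR is active, so *wexY* is transcribed.
So WexY is produced and active.
Turanose is present, so JalS is active.
With repressor JalS bound, *yilK* is not transcribed.
So YilK is not produced.
Required activator YilK is absent, so *fenY* is not transcribed.
So FenY is not produced.
No repressor is bound and WexY is active, so *quvU* is transcribed.
So QuvU is produced and active.
With repressor QuvU bound, *orvN* is not transcribed.

OFF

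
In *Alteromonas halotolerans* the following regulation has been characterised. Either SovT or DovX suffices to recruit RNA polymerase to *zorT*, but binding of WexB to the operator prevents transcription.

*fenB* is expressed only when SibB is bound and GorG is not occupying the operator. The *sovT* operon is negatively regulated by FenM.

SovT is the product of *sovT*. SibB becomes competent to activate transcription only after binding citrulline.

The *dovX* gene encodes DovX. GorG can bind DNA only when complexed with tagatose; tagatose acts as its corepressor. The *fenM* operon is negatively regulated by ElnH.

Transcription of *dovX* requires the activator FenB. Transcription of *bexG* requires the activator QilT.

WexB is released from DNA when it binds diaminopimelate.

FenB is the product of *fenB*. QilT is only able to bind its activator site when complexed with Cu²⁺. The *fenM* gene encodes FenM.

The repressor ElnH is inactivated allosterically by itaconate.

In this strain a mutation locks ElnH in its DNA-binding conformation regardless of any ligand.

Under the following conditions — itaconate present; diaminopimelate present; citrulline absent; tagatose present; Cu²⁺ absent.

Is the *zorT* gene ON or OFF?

ON

ElnH is constitutively active in this strain.
With repressor ElnH bound, *fenM* is not transcribed.
So FenM is not produced.
With no repressor bound, *sovT* is transcribed.
So SovT is produced and active.
Diaminopimelate is present, so WexB is inactive.
Tagatose is present, so GorG is active.
Citrulline is absent, so SibB is inactive.
With repressor GorG bound, *fenB* is not transcribed.
So FenB is not produced.
Required activator FenB is absent, so *dovX* is not transcribed.
So DovX is not produced.
Activator SovT is present, so *zorT* is transcribed.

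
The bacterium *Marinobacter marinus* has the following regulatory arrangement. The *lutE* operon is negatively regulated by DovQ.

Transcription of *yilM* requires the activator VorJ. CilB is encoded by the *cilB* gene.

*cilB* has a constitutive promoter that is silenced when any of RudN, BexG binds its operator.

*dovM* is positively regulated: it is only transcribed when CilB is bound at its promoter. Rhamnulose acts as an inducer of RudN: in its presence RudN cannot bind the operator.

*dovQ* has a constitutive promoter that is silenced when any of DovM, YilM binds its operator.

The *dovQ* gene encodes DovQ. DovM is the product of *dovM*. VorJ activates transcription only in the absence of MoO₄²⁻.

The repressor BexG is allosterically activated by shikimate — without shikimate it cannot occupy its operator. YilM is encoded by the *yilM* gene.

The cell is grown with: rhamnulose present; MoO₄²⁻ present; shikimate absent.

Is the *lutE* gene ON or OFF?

Rhamnulose is present, so RudN is inactive.
Shikimate is absent, so BexG is inactive.
With no repressor bound, *cilB* is transcribed.
So CilB is produced and active.
No repressor is bound and CilB is active, so *dovM* is transcribed.
So DovM is produced and active.
MoO₄²⁻ is present, so VorJ is inactive.
Required activator VorJ is absent, so *yilM* is not transcribed.
So YilM is not produced.
With repressor DovM bound, *dovQ* is not transcribed.
So DovQ is not produced.
With no repressor bound, *lutE* is transcribed.

ON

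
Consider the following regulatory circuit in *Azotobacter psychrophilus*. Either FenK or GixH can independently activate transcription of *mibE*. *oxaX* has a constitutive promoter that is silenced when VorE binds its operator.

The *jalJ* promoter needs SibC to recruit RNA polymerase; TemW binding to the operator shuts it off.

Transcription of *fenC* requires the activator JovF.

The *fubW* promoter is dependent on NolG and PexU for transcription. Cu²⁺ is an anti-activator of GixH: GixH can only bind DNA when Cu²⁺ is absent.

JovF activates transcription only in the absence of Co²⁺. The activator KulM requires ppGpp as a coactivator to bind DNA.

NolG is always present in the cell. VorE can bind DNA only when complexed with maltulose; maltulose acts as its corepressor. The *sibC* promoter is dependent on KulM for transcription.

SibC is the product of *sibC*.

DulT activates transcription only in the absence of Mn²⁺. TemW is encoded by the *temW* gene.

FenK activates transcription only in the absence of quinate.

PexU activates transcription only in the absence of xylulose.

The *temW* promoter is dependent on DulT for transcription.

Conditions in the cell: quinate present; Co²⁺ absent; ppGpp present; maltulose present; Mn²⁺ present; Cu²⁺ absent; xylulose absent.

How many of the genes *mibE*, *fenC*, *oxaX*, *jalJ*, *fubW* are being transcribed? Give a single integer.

4

Quinate is present, so FenK is inactive.
Cu²⁺ is absent, so GixH is active.
Activator GixH is present, so *mibE* is transcribed.
→ *mibE* is ON.
Co²⁺ is absent, so JovF is active.
No repressor is bound and JovF is active, so *fenC* is transcribed.
→ *fenC* is ON.
Maltulose is present, so VorE is active.
With repressor VorE bound, *oxaX* is not transcribed.
→ *oxaX* is OFF.
Mn²⁺ is present, so DulT is inactive.
Required activator DulT is absent, so *temW* is not transcribed.
So TemW is not produced.
ppGpp is present, so KulM is active.
No repressor is bound and KulM is active, so *sibC* is transcribed.
So SibC is produced and active.
No repressor is bound and SibC is active, so *jalJ* is transcribed.
→ *jalJ* is ON.
NolG is produced constitutively and is active.
Xylulose is absent, so PexU is active.
No repressor is bound and NolG and PexU are active, so *fubW* is transcribed.
→ *fubW* is ON.
4 of the 5 genes are transcribed.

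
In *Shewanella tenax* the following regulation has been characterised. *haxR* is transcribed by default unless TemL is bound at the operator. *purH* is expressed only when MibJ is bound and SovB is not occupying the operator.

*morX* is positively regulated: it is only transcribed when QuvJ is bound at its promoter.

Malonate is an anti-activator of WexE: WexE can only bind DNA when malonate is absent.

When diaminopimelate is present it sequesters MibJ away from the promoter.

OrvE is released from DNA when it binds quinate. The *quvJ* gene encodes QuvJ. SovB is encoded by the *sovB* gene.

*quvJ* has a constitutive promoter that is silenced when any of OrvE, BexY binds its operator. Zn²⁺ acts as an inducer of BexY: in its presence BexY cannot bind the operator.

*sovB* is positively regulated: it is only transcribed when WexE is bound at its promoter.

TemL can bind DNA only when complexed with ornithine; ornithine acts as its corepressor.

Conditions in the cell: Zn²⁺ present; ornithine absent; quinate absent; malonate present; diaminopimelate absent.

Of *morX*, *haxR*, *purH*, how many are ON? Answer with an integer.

Quinate is absent, so OrvE is active.
Zn²⁺ is present, so BexY is inactive.
With repressor OrvE bound, *quvJ* is not transcribed.
So QuvJ is not produced.
Required activator QuvJ is absent, so *morX* is not transcribed.
→ *morX* is OFF.
Ornithine is absent, so TemL is inactive.
With no repressor bound, *haxR* is transcribed.
→ *haxR* is ON.
Diaminopimelate is absent, so MibJ is active.
Malonate is present, so WexE is inactive.
Required activator WexE is absent, so *sovB* is not transcribed.
So SovB is not produced.
No repressor is bound and MibJ is active, so *purH* is transcribed.
→ *purH* is ON.
2 of the 3 genes are transcribed.

2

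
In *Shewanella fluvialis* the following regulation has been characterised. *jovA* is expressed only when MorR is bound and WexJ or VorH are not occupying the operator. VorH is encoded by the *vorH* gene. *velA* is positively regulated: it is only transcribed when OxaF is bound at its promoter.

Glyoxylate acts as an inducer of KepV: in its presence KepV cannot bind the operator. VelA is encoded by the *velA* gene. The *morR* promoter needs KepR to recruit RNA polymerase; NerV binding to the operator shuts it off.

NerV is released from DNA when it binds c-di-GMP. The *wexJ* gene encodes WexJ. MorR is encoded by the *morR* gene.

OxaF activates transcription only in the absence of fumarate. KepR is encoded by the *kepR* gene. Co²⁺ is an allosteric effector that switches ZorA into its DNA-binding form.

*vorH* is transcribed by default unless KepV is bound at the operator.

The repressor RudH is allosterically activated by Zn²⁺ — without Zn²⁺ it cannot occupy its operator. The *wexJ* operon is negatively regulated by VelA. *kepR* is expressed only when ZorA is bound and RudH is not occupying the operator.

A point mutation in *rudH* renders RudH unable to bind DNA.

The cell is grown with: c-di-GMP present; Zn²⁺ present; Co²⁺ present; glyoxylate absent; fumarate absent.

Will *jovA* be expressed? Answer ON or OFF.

c-di-GMP is present, so NerV is inactive.
RudH is non-functional in this strain, so it has no effect.
Co²⁺ is present, so ZorA is active.
No repressor is bound and ZorA is active, so *kepR* is transcribed.
So KepR is produced and active.
No repressor is bound and KepR is active, so *morR* is transcribed.
So MorR is produced and active.
Fumarate is absent, so OxaF is active.
No repressor is bound and OxaF is active, so *velA* is transcribed.
So VelA is produced and active.
With repressor VelA bound, *wexJ* is not transcribed.
So WexJ is not produced.
Glyoxylate is absent, so KepV is active.
With repressor KepV bound, *vorH* is not transcribed.
So VorH is not produced.
No repressor is bound and MorR is active, so *jovA* is transcribed.

ON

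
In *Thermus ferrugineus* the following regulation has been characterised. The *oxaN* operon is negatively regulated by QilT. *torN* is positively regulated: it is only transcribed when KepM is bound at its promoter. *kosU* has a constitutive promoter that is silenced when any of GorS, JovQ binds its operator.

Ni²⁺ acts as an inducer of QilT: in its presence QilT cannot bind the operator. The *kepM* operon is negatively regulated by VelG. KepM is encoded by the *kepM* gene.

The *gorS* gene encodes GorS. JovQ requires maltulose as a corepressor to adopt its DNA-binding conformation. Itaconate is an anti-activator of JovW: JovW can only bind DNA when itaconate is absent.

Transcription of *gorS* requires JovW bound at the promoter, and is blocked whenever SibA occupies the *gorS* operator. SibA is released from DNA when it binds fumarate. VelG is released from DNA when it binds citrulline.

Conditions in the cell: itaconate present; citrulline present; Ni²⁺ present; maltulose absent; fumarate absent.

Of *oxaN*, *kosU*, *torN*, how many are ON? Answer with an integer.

Ni²⁺ is present, so QilT is inactive.
With no repressor bound, *oxaN* is transcribed.
→ *oxaN* is ON.
Itaconate is present, so JovW is inactive.
Fumarate is absent, so SibA is active.
With repressor SibA bound, *gorS* is not transcribed.
So GorS is not produced.
Maltulose is absent, so JovQ is inactive.
With no repressor bound, *kosU* is transcribed.
→ *kosU* is ON.
Citrulline is present, so VelG is inactive.
With no repressor bound, *kepM* is transcribed.
So KepM is produced and active.
No repressor is bound and KepM is active, so *torN* is transcribed.
→ *torN* is ON.
3 of the 3 genes are transcribed.

3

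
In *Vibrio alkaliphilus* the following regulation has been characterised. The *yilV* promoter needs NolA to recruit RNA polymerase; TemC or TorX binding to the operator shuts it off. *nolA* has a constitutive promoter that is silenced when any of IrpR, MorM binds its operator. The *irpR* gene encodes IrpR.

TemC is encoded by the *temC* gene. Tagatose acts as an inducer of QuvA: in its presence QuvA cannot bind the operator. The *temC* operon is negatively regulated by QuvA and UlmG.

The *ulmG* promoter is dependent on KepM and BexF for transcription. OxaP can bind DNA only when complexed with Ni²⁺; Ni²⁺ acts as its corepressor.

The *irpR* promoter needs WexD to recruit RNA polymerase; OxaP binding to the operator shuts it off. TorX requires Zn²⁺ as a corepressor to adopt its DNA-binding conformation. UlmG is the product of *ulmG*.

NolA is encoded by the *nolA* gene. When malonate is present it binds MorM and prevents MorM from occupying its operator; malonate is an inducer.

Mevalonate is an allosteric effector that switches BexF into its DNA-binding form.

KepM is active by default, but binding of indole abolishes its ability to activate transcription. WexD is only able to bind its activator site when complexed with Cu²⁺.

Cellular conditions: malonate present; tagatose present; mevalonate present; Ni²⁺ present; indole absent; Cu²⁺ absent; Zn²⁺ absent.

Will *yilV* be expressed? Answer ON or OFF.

Tagatose is present, so QuvA is inactive.
Indole is absent, so KepM is active.
Mevalonate is present, so BexF is active.
No repressor is bound and KepM and BexF are active, so *ulmG* is transcribed.
So UlmG is produced and active.
With repressor UlmG bound, *temC* is not transcribed.
So TemC is not produced.
Cu²⁺ is absent, so WexD is inactive.
Ni²⁺ is present, so OxaP is active.
With repressor OxaP bound, *irpR* is not transcribed.
So IrpR is not produced.
Malonate is present, so MorM is inactive.
With no repressor bound, *nolA* is transcribed.
So NolA is produced and active.
Zn²⁺ is absent, so TorX is inactive.
No repressor is bound and NolA is active, so *yilV* is transcribed.

ON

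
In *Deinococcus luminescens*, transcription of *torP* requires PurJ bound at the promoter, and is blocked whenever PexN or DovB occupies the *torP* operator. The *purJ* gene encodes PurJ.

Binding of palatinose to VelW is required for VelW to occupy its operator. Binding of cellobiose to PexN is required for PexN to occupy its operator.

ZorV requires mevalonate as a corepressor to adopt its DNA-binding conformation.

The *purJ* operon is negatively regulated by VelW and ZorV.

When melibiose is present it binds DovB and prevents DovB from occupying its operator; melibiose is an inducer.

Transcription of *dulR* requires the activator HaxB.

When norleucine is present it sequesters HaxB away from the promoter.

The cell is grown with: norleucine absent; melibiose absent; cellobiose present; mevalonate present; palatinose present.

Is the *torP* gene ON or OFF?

OFF

Palatinose is present, so VelW is active.
Mevalonate is present, so ZorV is active.
With repressor VelW bound, *purJ* is not transcribed.
So PurJ is not produced.
Cellobiose is present, so PexN is active.
Melibiose is absent, so DovB is active.
With repressor PexN bound, *torP* is not transcribed.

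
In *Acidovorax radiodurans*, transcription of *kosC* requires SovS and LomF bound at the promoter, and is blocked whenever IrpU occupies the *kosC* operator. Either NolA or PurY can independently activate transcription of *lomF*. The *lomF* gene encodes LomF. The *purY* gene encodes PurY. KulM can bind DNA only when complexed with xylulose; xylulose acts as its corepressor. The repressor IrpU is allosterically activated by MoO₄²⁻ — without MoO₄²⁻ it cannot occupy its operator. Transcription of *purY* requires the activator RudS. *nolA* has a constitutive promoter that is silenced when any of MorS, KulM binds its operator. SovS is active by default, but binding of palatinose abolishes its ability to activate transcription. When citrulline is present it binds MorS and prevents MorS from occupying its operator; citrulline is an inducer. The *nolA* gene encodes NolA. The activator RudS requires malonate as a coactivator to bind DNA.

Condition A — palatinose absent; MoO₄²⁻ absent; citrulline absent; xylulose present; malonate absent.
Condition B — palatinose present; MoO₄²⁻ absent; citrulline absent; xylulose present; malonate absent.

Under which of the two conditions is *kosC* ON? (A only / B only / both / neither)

Condition A:
Palatinose is absent, so SovS is active.
MoO₄²⁻ is absent, so IrpU is inactive.
Citrulline is absent, so MorS is active.
Xylulose is present, so KulM is active.
With repressor MorS bound, *nolA* is not transcribed.
So NolA is not produced.
Malonate is absent, so RudS is inactive.
Required activator RudS is absent, so *purY* is not transcribed.
So PurY is not produced.
No activator is available at the *lomF* promoter, so *lomF* is not transcribed.
So LomF is not produced.
Required activator LomF is absent, so *kosC* is not transcribed.
→ *kosC* is OFF in A.
Condition B:
Palatinose is present, so SovS is inactive.
MoO₄²⁻ is absent, so IrpU is inactive.
Citrulline is absent, so MorS is active.
Xylulose is present, so KulM is active.
With repressor MorS bound, *nolA* is not transcribed.
So NolA is not produced.
Malonate is absent, so RudS is inactive.
Required activator RudS is absent, so *purY* is not transcribed.
So PurY is not produced.
No activator is available at the *lomF* promoter, so *lomF* is not transcribed.
So LomF is not produced.
Required activator SovS is absent, so *kosC* is not transcribed.
→ *kosC* is OFF in B.

neither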